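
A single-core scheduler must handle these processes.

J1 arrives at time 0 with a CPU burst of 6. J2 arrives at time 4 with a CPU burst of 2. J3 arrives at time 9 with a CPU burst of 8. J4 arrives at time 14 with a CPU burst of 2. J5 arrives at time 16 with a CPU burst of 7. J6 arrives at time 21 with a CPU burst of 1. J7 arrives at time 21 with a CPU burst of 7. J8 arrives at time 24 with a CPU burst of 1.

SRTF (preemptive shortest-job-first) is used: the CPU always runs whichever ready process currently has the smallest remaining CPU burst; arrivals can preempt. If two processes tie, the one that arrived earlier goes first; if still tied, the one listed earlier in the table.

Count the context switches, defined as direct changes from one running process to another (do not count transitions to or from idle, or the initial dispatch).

9

Schedule: | J1 0-6 | J2 6-8 | idle 8-9 | J3 9-14 | J4 14-16 | J3 16-19 | J5 19-21 | J6 21-22 | J5 22-24 | J8 24-25 | J5 25-28 | J7 28-35 |
Completion: J1=6  J2=8  J3=19  J4=16  J5=28  J6=22  J7=35  J8=25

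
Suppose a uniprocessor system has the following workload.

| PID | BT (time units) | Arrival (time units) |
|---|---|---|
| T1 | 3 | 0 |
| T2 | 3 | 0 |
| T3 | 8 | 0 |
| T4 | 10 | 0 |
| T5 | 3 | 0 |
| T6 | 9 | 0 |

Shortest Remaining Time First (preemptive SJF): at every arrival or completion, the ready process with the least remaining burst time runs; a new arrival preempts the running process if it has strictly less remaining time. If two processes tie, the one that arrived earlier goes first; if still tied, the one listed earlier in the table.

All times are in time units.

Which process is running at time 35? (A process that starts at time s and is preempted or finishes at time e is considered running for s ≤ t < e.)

T4

Timeline: | T1 0-3 | T2 3-6 | T5 6-9 | T3 9-17 | T6 17-26 | T4 26-36 |
Completion: T1=3  T2=6  T3=17  T4=36  T5=9  T6=26
Turnaround (C−A): T1=3  T2=6  T3=17  T4=36  T5=9  T6=26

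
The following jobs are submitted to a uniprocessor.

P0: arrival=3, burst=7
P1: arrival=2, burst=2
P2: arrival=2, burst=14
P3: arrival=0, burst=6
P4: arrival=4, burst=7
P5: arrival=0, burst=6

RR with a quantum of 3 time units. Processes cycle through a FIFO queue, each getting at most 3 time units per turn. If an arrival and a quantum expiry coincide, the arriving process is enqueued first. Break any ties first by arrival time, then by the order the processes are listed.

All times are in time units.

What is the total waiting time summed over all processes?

110

Timeline: | P3 0-3 | P5 3-6 | P1 6-8 | P2 8-11 | P0 11-14 | P3 14-17 | P4 17-20 | P5 20-23 | P2 23-26 | P0 26-29 | P4 29-32 | P2 32-35 | P0 35-36 | P4 36-37 | P2 37-42 |
Completion: P0=36  P1=8  P2=42  P3=17  P4=37  P5=23
Turnaround (C−A): P0=33  P1=6  P2=40  P3=17  P4=33  P5=23
Waiting = turnaround − burst: P0=26, P1=4, P2=26, P3=11, P4=26, P5=17
Total waiting = 26 + 4 + 26 + 11 + 26 + 17 = 110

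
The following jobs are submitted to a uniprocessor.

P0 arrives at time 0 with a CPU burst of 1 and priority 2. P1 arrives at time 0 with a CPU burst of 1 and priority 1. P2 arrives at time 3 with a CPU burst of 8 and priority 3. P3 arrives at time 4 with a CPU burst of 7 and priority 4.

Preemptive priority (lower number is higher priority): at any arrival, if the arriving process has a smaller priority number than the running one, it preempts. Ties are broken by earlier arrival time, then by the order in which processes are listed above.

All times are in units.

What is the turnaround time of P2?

Gantt: | P1 0-1 | P0 1-2 | idle 2-3 | P2 3-11 | P3 11-18 |
Completion: P0=2  P1=1  P2=11  P3=18
Turnaround (C−A): P0=2  P1=1  P2=8  P3=14
Turnaround(P2) = completion − arrival = 11 − 3 = 8

8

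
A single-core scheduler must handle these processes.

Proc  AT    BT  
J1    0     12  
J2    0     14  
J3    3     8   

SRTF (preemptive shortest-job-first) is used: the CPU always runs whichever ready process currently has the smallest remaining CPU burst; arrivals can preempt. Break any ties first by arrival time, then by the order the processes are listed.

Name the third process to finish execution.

J2

Schedule: | J1 0-3 | J3 3-11 | J1 11-20 | J2 20-34 |
Completion: J1=20  J2=34  J3=11
Turnaround (C−A): J1=20  J2=34  J3=8
Finish order: J3 → J1 → J2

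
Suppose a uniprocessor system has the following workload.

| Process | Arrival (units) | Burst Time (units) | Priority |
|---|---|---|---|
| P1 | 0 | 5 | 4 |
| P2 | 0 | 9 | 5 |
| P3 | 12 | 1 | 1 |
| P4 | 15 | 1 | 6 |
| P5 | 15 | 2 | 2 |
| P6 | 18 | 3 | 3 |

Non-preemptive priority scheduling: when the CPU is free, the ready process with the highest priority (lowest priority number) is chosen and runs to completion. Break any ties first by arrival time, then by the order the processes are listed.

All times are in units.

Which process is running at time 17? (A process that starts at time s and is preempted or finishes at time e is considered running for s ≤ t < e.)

P4

Gantt: | P1 0-5 | P2 5-14 | P3 14-15 | P5 15-17 | P4 17-18 | P6 18-21 |
Completion: P1=5  P2=14  P3=15  P4=18  P5=17  P6=21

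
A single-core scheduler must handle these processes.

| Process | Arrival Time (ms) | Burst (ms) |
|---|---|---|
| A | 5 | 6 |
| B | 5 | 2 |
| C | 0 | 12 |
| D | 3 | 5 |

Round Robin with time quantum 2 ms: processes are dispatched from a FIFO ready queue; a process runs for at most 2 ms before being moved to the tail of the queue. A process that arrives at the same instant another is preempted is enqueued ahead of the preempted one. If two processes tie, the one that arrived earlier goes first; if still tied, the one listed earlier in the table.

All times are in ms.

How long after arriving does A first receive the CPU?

3

Gantt: | C 0-4 | D 4-6 | C 6-8 | A 8-10 | B 10-12 | D 12-14 | C 14-16 | A 16-18 | D 18-19 | C 19-21 | A 21-23 | C 23-25 |
Completion: A=23  B=12  C=25  D=19
Turnaround (C−A): A=18  B=7  C=25  D=16
Response(A) = first start − arrival = 8 − 5 = 3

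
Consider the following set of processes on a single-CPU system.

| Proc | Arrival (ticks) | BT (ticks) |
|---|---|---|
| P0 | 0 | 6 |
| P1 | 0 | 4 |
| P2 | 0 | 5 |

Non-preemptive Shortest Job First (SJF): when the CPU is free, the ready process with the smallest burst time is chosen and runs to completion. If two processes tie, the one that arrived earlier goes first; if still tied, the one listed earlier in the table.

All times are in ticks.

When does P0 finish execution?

Schedule: | P1 0-4 | P2 4-9 | P0 9-15 |
Completion: P0=15  P1=4  P2=9

15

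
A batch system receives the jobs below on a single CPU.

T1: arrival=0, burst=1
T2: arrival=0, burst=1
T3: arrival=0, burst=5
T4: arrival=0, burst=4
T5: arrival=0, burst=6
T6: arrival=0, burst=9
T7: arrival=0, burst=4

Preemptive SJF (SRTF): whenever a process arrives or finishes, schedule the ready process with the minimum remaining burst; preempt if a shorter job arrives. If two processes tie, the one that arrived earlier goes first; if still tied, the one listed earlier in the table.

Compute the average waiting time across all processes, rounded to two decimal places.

7.86

Schedule: | T1 0-1 | T2 1-2 | T4 2-6 | T7 6-10 | T3 10-15 | T5 15-21 | T6 21-30 |
Completion: T1=1  T2=2  T3=15  T4=6  T5=21  T6=30  T7=10
Waiting times: T1=0, T2=1, T3=10, T4=2, T5=15, T6=21, T7=6
Average waiting = (0+1+10+2+15+21+6) / 7 = 55/7 = 7.86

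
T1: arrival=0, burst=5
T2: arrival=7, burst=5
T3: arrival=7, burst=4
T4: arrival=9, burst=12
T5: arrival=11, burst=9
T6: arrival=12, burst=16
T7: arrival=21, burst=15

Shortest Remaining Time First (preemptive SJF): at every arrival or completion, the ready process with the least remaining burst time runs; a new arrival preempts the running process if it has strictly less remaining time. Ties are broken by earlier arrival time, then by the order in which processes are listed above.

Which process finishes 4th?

T5

Timeline: | T1 0-5 | idle 5-7 | T3 7-11 | T2 11-16 | T5 16-25 | T4 25-37 | T7 37-52 | T6 52-68 |
Completion: T1=5  T2=16  T3=11  T4=37  T5=25  T6=68  T7=52
Turnaround (C−A): T1=5  T2=9  T3=4  T4=28  T5=14  T6=56  T7=31
Finish order: T1 → T3 → T2 → T5 → T4 → T7 → T6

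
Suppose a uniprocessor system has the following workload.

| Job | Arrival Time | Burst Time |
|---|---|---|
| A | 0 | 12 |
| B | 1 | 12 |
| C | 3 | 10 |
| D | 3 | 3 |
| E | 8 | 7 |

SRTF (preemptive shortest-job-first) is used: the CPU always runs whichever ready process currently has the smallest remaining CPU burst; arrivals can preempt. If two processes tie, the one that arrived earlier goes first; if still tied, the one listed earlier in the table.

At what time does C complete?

Schedule: | A 0-3 | D 3-6 | A 6-15 | E 15-22 | C 22-32 | B 32-44 |
Completion: A=15  B=44  C=32  D=6  E=22

32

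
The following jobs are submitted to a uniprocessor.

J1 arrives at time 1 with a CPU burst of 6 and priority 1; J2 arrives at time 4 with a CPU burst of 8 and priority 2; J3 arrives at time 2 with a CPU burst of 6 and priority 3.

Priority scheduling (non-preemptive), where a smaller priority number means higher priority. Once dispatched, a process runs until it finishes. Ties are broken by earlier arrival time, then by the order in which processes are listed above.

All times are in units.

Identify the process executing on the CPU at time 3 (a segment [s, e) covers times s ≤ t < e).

Gantt: | idle 0-1 | J1 1-7 | J2 7-15 | J3 15-21 |
Completion: J1=7  J2=15  J3=21

J1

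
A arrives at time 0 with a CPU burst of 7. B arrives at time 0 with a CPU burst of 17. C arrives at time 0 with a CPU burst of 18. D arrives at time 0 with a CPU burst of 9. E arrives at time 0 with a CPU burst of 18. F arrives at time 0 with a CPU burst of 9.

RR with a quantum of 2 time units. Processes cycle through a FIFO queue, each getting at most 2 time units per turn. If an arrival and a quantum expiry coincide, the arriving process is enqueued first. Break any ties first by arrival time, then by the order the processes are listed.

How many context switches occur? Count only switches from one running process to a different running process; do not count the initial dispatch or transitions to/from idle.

40

Timeline: | A 0-2 | B 2-4 | C 4-6 | D 6-8 | E 8-10 | F 10-12 | A 12-14 | B 14-16 | C 16-18 | D 18-20 | E 20-22 | F 22-24 | A 24-26 | B 26-28 | C 28-30 | D 30-32 | E 32-34 | F 34-36 | A 36-37 | B 37-39 | C 39-41 | D 41-43 | E 43-45 | F 45-47 | B 47-49 | C 49-51 | D 51-52 | E 52-54 | F 54-55 | B 55-57 | C 57-59 | E 59-61 | B 61-63 | C 63-65 | E 65-67 | B 67-69 | C 69-71 | E 71-73 | B 73-74 | C 74-76 | E 76-78 |
Completion: A=37  B=74  C=76  D=52  E=78  F=55
Turnaround (C−A): A=37  B=74  C=76  D=52  E=78  F=55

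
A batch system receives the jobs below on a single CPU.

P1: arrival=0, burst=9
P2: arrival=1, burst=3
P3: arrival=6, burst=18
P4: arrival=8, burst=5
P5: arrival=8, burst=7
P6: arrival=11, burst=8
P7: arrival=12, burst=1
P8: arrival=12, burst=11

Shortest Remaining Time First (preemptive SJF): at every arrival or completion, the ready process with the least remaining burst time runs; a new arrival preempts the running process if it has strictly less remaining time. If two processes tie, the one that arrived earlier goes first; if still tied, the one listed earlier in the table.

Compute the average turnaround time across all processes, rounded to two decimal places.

19.13

Gantt: | P1 0-1 | P2 1-4 | P1 4-12 | P7 12-13 | P4 13-18 | P5 18-25 | P6 25-33 | P8 33-44 | P3 44-62 |
Completion: P1=12  P2=4  P3=62  P4=18  P5=25  P6=33  P7=13  P8=44
Turnaround (C−A): P1=12  P2=3  P3=56  P4=10  P5=17  P6=22  P7=1  P8=32
Turnaround times: P1=12, P2=3, P3=56, P4=10, P5=17, P6=22, P7=1, P8=32
Average turnaround = (12+3+56+10+17+22+1+32) / 8 = 153/8 = 19.13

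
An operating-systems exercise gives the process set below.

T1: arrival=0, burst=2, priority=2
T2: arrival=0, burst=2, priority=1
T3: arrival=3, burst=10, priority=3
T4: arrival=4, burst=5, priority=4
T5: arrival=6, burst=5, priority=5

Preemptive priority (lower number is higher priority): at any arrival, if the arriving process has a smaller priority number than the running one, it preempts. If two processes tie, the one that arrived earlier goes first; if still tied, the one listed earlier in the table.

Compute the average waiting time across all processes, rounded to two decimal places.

5.20

Timeline: | T2 0-2 | T1 2-4 | T3 4-14 | T4 14-19 | T5 19-24 |
Completion: T1=4  T2=2  T3=14  T4=19  T5=24
Turnaround (C−A): T1=4  T2=2  T3=11  T4=15  T5=18
Waiting times: T1=2, T2=0, T3=1, T4=10, T5=13
Average waiting = (2+0+1+10+13) / 5 = 26/5 = 5.20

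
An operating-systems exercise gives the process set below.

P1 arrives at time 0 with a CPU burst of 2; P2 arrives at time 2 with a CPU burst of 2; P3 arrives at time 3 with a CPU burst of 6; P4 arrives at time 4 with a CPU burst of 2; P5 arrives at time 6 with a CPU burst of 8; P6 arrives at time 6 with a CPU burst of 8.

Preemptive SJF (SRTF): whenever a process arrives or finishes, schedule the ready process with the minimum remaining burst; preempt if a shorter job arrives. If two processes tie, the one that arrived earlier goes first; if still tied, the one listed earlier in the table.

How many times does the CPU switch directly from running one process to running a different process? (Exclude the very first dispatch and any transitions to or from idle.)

Schedule: | P1 0-2 | P2 2-4 | P4 4-6 | P3 6-12 | P5 12-20 | P6 20-28 |
Completion: P1=2  P2=4  P3=12  P4=6  P5=20  P6=28

5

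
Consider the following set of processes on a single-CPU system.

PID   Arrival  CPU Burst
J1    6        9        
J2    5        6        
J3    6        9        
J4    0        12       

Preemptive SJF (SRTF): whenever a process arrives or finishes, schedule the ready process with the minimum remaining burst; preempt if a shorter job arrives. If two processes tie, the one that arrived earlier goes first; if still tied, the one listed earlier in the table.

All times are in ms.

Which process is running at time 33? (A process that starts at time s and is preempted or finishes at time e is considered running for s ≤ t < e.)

J3

Gantt: | J4 0-5 | J2 5-11 | J4 11-18 | J1 18-27 | J3 27-36 |
Completion: J1=27  J2=11  J3=36  J4=18
Turnaround (C−A): J1=21  J2=6  J3=30  J4=18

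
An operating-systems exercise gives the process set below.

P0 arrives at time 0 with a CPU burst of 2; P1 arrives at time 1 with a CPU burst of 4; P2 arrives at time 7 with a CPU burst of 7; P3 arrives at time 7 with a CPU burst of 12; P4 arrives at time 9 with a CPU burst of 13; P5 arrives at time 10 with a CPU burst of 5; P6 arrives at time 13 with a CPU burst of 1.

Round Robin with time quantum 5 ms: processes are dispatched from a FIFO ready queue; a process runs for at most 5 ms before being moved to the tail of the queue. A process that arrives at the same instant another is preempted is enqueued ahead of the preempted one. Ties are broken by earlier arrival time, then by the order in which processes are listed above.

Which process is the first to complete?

Schedule: | P0 0-2 | P1 2-6 | idle 6-7 | P2 7-12 | P3 12-17 | P4 17-22 | P5 22-27 | P2 27-29 | P6 29-30 | P3 30-35 | P4 35-40 | P3 40-42 | P4 42-45 |
Completion: P0=2  P1=6  P2=29  P3=42  P4=45  P5=27  P6=30
Turnaround (C−A): P0=2  P1=5  P2=22  P3=35  P4=36  P5=17  P6=17
Finish order: P0 → P1 → P5 → P2 → P6 → P3 → P4

P0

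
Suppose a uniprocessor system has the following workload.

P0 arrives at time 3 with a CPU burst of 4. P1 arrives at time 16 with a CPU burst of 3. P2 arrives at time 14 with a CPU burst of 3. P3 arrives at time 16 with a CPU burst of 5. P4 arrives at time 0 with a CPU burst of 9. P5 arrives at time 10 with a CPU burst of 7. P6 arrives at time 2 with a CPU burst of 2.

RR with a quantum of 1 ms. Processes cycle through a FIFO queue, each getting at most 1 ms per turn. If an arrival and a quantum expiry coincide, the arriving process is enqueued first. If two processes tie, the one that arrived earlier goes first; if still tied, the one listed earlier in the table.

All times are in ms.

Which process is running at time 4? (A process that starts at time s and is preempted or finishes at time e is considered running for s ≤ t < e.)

P0

Timeline: | P4 0-2 | P6 2-3 | P4 3-4 | P0 4-5 | P6 5-6 | P4 6-7 | P0 7-8 | P4 8-9 | P0 9-10 | P4 10-11 | P5 11-12 | P0 12-13 | P4 13-14 | P5 14-15 | P2 15-16 | P4 16-17 | P5 17-18 | P1 18-19 | P3 19-20 | P2 20-21 | P4 21-22 | P5 22-23 | P1 23-24 | P3 24-25 | P2 25-26 | P5 26-27 | P1 27-28 | P3 28-29 | P5 29-30 | P3 30-31 | P5 31-32 | P3 32-33 |
Completion: P0=13  P1=28  P2=26  P3=33  P4=22  P5=32  P6=6
Turnaround (C−A): P0=10  P1=12  P2=12  P3=17  P4=22  P5=22  P6=4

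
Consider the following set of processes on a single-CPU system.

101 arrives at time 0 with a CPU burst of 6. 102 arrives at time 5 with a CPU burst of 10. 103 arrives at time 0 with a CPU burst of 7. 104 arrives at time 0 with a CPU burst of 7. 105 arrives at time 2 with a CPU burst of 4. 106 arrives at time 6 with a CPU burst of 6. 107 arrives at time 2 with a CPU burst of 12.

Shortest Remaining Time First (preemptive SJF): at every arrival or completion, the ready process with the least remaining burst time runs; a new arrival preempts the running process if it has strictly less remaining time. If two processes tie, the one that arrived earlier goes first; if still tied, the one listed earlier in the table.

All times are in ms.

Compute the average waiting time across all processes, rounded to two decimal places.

Gantt: | 101 0-6 | 105 6-10 | 106 10-16 | 103 16-23 | 104 23-30 | 102 30-40 | 107 40-52 |
Completion: 101=6  102=40  103=23  104=30  105=10  106=16  107=52
Waiting times: 101=0, 102=25, 103=16, 104=23, 105=4, 106=4, 107=38
Average waiting = (0+25+16+23+4+4+38) / 7 = 110/7 = 15.71

15.71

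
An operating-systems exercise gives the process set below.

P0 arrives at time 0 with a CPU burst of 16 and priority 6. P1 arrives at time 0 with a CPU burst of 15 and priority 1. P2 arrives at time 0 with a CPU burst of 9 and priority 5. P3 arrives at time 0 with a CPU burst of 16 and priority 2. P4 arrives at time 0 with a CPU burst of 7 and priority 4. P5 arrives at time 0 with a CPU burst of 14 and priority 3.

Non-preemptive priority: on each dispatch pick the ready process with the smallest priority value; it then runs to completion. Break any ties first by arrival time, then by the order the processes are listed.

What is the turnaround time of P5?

45

Gantt: | P1 0-15 | P3 15-31 | P5 31-45 | P4 45-52 | P2 52-61 | P0 61-77 |
Completion: P0=77  P1=15  P2=61  P3=31  P4=52  P5=45
Turnaround (C−A): P0=77  P1=15  P2=61  P3=31  P4=52  P5=45
Turnaround(P5) = completion − arrival = 45 − 0 = 45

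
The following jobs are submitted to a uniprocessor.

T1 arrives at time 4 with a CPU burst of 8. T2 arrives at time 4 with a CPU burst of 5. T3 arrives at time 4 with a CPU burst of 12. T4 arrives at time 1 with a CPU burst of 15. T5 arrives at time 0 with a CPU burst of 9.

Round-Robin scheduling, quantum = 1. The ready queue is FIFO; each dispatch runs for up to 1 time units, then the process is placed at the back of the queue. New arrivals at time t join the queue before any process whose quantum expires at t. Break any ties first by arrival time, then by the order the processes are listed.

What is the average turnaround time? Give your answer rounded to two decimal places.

36.40

Gantt: | T5 0-1 | T4 1-2 | T5 2-3 | T4 3-4 | T5 4-5 | T1 5-6 | T2 6-7 | T3 7-8 | T4 8-9 | T5 9-10 | T1 10-11 | T2 11-12 | T3 12-13 | T4 13-14 | T5 14-15 | T1 15-16 | T2 16-17 | T3 17-18 | T4 18-19 | T5 19-20 | T1 20-21 | T2 21-22 | T3 22-23 | T4 23-24 | T5 24-25 | T1 25-26 | T2 26-27 | T3 27-28 | T4 28-29 | T5 29-30 | T1 30-31 | T3 31-32 | T4 32-33 | T5 33-34 | T1 34-35 | T3 35-36 | T4 36-37 | T1 37-38 | T3 38-39 | T4 39-40 | T3 40-41 | T4 41-42 | T3 42-43 | T4 43-44 | T3 44-45 | T4 45-46 | T3 46-47 | T4 47-49 |
Completion: T1=38  T2=27  T3=47  T4=49  T5=34
Turnaround times: T1=34, T2=23, T3=43, T4=48, T5=34
Average turnaround = (34+23+43+48+34) / 5 = 182/5 = 36.40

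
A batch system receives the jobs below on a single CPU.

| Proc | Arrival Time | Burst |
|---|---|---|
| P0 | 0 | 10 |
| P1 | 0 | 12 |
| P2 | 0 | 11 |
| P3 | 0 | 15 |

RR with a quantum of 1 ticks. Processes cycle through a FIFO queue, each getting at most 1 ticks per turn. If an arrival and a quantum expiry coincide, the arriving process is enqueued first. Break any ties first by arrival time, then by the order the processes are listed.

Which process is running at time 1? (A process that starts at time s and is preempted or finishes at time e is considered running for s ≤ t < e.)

P1

Schedule: | P0 0-1 | P1 1-2 | P2 2-3 | P3 3-4 | P0 4-5 | P1 5-6 | P2 6-7 | P3 7-8 | P0 8-9 | P1 9-10 | P2 10-11 | P3 11-12 | P0 12-13 | P1 13-14 | P2 14-15 | P3 15-16 | P0 16-17 | P1 17-18 | P2 18-19 | P3 19-20 | P0 20-21 | P1 21-22 | P2 22-23 | P3 23-24 | P0 24-25 | P1 25-26 | P2 26-27 | P3 27-28 | P0 28-29 | P1 29-30 | P2 30-31 | P3 31-32 | P0 32-33 | P1 33-34 | P2 34-35 | P3 35-36 | P0 36-37 | P1 37-38 | P2 38-39 | P3 39-40 | P1 40-41 | P2 41-42 | P3 42-43 | P1 43-44 | P3 44-48 |
Completion: P0=37  P1=44  P2=42  P3=48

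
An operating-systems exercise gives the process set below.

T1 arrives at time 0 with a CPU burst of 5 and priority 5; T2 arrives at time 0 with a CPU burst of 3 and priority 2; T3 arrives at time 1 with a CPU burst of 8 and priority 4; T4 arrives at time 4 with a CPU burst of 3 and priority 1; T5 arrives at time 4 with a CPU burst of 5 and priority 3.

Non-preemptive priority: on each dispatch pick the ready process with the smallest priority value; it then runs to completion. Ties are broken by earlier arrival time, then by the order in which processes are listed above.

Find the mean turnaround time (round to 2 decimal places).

Schedule: | T2 0-3 | T3 3-11 | T4 11-14 | T5 14-19 | T1 19-24 |
Completion: T1=24  T2=3  T3=11  T4=14  T5=19
Turnaround (C−A): T1=24  T2=3  T3=10  T4=10  T5=15
Turnaround times: T1=24, T2=3, T3=10, T4=10, T5=15
Average turnaround = (24+3+10+10+15) / 5 = 62/5 = 12.40

12.40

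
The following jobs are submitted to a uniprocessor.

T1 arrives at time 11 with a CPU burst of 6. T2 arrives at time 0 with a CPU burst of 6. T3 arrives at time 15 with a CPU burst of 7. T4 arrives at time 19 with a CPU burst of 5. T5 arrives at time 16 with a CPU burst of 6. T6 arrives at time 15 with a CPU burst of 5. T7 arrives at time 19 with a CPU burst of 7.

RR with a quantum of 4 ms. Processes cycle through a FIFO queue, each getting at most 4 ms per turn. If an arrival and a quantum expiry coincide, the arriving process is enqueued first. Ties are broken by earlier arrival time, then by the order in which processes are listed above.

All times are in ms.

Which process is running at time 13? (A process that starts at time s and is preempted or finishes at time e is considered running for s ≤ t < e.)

Timeline: | T2 0-6 | idle 6-11 | T1 11-15 | T3 15-19 | T6 19-23 | T1 23-25 | T5 25-29 | T4 29-33 | T7 33-37 | T3 37-40 | T6 40-41 | T5 41-43 | T4 43-44 | T7 44-47 |
Completion: T1=25  T2=6  T3=40  T4=44  T5=43  T6=41  T7=47
Turnaround (C−A): T1=14  T2=6  T3=25  T4=25  T5=27  T6=26  T7=28

T1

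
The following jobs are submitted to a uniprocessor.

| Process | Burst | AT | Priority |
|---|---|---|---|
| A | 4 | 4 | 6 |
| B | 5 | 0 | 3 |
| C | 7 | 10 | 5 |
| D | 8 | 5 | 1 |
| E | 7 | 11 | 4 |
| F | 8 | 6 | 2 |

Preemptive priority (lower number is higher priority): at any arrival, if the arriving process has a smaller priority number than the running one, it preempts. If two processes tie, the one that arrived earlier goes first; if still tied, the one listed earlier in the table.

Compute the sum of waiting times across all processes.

66

Schedule: | B 0-5 | D 5-13 | F 13-21 | E 21-28 | C 28-35 | A 35-39 |
Completion: A=39  B=5  C=35  D=13  E=28  F=21
Turnaround (C−A): A=35  B=5  C=25  D=8  E=17  F=15
Waiting = turnaround − burst: A=31, B=0, C=18, D=0, E=10, F=7
Total waiting = 31 + 0 + 18 + 0 + 10 + 7 = 66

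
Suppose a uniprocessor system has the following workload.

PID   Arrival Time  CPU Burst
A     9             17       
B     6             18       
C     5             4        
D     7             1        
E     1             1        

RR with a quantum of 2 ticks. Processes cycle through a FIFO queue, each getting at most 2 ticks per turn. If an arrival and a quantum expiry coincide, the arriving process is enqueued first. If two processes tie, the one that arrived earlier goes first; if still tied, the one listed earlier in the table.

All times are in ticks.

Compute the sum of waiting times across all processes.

44

Timeline: | idle 0-1 | E 1-2 | idle 2-5 | C 5-7 | B 7-9 | D 9-10 | C 10-12 | A 12-14 | B 14-16 | A 16-18 | B 18-20 | A 20-22 | B 22-24 | A 24-26 | B 26-28 | A 28-30 | B 30-32 | A 32-34 | B 34-36 | A 36-38 | B 38-40 | A 40-42 | B 42-44 | A 44-45 |
Completion: A=45  B=44  C=12  D=10  E=2
Waiting = turnaround − burst: A=19, B=20, C=3, D=2, E=0
Total waiting = 19 + 20 + 3 + 2 + 0 = 44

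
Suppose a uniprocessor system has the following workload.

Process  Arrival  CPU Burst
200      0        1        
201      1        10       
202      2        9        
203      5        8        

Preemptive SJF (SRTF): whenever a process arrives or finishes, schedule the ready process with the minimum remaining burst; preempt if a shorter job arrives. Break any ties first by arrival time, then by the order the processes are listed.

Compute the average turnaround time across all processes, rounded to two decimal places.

Timeline: | 200 0-1 | 201 1-11 | 203 11-19 | 202 19-28 |
Completion: 200=1  201=11  202=28  203=19
Turnaround times: 200=1, 201=10, 202=26, 203=14
Average turnaround = (1+10+26+14) / 4 = 51/4 = 12.75

12.75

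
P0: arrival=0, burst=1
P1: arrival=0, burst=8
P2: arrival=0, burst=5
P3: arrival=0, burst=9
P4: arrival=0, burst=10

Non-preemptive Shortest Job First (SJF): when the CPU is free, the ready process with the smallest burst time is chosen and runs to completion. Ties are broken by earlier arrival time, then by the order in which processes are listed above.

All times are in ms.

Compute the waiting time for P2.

1

Schedule: | P0 0-1 | P2 1-6 | P1 6-14 | P3 14-23 | P4 23-33 |
Completion: P0=1  P1=14  P2=6  P3=23  P4=33
Waiting(P2) = turnaround − burst = 6 − 5 = 1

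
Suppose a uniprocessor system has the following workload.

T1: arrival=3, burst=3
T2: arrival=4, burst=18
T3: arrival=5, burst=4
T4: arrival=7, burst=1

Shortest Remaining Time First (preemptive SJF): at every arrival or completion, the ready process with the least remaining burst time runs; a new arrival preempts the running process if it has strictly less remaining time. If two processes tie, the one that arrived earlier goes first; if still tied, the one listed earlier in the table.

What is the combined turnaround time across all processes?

35

Schedule: | idle 0-3 | T1 3-6 | T3 6-7 | T4 7-8 | T3 8-11 | T2 11-29 |
Completion: T1=6  T2=29  T3=11  T4=8
Turnaround (C−A): T1=3  T2=25  T3=6  T4=1
Turnaround = completion − arrival: T1=3, T2=25, T3=6, T4=1
Total turnaround = 3 + 25 + 6 + 1 = 35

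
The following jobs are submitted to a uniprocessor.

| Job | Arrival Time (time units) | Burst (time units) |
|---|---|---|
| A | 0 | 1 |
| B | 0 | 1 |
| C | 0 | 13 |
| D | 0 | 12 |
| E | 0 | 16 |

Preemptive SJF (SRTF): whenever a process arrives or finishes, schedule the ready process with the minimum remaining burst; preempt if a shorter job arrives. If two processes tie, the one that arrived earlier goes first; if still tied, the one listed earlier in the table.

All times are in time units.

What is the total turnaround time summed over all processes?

87

Schedule: | A 0-1 | B 1-2 | D 2-14 | C 14-27 | E 27-43 |
Completion: A=1  B=2  C=27  D=14  E=43
Turnaround (C−A): A=1  B=2  C=27  D=14  E=43
Turnaround = completion − arrival: A=1, B=2, C=27, D=14, E=43
Total turnaround = 1 + 2 + 27 + 14 + 43 = 87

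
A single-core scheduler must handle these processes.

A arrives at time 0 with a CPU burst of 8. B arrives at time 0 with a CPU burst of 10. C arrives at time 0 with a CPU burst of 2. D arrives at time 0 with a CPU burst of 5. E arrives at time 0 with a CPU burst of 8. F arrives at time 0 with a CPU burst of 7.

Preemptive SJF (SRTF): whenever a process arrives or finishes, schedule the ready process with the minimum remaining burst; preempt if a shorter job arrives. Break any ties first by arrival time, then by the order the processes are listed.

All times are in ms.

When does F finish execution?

14

Schedule: | C 0-2 | D 2-7 | F 7-14 | A 14-22 | E 22-30 | B 30-40 |
Completion: A=22  B=40  C=2  D=7  E=30  F=14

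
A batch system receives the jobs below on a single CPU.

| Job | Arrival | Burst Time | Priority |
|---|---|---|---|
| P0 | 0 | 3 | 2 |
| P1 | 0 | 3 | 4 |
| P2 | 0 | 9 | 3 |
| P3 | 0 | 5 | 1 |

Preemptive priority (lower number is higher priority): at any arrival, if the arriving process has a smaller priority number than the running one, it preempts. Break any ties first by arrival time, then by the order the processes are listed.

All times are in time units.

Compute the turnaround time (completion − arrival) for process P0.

Timeline: | P3 0-5 | P0 5-8 | P2 8-17 | P1 17-20 |
Completion: P0=8  P1=20  P2=17  P3=5
Turnaround (C−A): P0=8  P1=20  P2=17  P3=5
Turnaround(P0) = completion − arrival = 8 − 0 = 8

8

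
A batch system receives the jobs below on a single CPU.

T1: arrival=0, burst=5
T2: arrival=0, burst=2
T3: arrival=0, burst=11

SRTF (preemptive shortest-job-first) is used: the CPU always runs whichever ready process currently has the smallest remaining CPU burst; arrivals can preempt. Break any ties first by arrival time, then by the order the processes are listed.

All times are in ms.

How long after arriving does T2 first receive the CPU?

Timeline: | T2 0-2 | T1 2-7 | T3 7-18 |
Completion: T1=7  T2=2  T3=18
Response(T2) = first start − arrival = 0 − 0 = 0

0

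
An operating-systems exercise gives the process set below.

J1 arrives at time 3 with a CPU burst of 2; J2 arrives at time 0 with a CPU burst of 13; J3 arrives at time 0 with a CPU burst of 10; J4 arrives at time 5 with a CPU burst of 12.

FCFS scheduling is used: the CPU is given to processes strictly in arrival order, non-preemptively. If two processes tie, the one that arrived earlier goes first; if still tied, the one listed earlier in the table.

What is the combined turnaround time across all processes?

90

Gantt: | J2 0-13 | J3 13-23 | J1 23-25 | J4 25-37 |
Completion: J1=25  J2=13  J3=23  J4=37
Turnaround = completion − arrival: J1=22, J2=13, J3=23, J4=32
Total turnaround = 22 + 13 + 23 + 32 = 90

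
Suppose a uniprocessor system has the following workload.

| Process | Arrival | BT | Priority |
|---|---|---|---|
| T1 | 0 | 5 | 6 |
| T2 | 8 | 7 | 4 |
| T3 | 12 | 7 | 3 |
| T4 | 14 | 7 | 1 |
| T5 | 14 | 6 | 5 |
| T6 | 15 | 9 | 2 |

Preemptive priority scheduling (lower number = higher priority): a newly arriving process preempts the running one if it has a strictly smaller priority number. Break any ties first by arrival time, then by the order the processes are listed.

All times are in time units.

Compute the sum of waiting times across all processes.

69

Timeline: | T1 0-5 | idle 5-8 | T2 8-12 | T3 12-14 | T4 14-21 | T6 21-30 | T3 30-35 | T2 35-38 | T5 38-44 |
Completion: T1=5  T2=38  T3=35  T4=21  T5=44  T6=30
Turnaround (C−A): T1=5  T2=30  T3=23  T4=7  T5=30  T6=15
Waiting = turnaround − burst: T1=0, T2=23, T3=16, T4=0, T5=24, T6=6
Total waiting = 0 + 23 + 16 + 0 + 24 + 6 = 69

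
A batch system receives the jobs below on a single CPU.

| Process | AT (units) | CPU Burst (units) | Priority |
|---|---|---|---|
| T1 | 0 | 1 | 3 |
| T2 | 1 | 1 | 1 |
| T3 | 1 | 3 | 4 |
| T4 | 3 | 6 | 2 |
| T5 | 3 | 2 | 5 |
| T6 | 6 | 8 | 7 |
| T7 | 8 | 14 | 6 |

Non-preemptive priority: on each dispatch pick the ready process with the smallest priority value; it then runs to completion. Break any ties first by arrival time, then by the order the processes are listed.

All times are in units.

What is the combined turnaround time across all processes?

72

Gantt: | T1 0-1 | T2 1-2 | T3 2-5 | T4 5-11 | T5 11-13 | T7 13-27 | T6 27-35 |
Completion: T1=1  T2=2  T3=5  T4=11  T5=13  T6=35  T7=27
Turnaround (C−A): T1=1  T2=1  T3=4  T4=8  T5=10  T6=29  T7=19
Turnaround = completion − arrival: T1=1, T2=1, T3=4, T4=8, T5=10, T6=29, T7=19
Total turnaround = 1 + 1 + 4 + 8 + 10 + 29 + 19 = 72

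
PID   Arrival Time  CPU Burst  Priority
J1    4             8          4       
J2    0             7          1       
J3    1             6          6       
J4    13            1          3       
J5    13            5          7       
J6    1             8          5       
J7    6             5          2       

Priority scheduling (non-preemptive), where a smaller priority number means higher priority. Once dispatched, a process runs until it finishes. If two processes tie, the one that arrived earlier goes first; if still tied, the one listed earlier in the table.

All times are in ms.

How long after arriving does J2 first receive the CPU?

Gantt: | J2 0-7 | J7 7-12 | J1 12-20 | J4 20-21 | J6 21-29 | J3 29-35 | J5 35-40 |
Completion: J1=20  J2=7  J3=35  J4=21  J5=40  J6=29  J7=12
Turnaround (C−A): J1=16  J2=7  J3=34  J4=8  J5=27  J6=28  J7=6
Response(J2) = first start − arrival = 0 − 0 = 0

0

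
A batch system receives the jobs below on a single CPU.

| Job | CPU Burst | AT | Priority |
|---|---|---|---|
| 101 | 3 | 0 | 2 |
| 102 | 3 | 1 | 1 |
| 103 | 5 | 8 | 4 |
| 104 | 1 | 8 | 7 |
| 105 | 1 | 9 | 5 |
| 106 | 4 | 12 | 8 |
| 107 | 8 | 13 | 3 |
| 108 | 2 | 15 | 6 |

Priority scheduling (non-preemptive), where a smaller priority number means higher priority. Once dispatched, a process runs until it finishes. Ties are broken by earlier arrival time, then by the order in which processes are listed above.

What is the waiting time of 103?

0

Schedule: | 101 0-3 | 102 3-6 | idle 6-8 | 103 8-13 | 107 13-21 | 105 21-22 | 108 22-24 | 104 24-25 | 106 25-29 |
Completion: 101=3  102=6  103=13  104=25  105=22  106=29  107=21  108=24
Waiting(103) = turnaround − burst = 5 − 5 = 0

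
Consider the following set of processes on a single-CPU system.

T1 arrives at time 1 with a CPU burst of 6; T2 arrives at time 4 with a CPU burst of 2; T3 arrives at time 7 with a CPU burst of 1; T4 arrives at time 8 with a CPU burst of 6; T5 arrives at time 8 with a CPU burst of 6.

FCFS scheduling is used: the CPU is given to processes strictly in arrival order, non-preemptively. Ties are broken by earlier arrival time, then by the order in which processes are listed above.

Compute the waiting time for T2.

3

Gantt: | idle 0-1 | T1 1-7 | T2 7-9 | T3 9-10 | T4 10-16 | T5 16-22 |
Completion: T1=7  T2=9  T3=10  T4=16  T5=22
Waiting(T2) = turnaround − burst = 5 − 2 = 3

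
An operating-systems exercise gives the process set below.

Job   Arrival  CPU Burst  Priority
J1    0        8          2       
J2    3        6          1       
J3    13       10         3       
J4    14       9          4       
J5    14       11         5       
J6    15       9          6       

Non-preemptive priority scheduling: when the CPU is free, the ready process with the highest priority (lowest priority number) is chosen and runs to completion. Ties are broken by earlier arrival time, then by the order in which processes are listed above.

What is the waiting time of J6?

Timeline: | J1 0-8 | J2 8-14 | J3 14-24 | J4 24-33 | J5 33-44 | J6 44-53 |
Completion: J1=8  J2=14  J3=24  J4=33  J5=44  J6=53
Waiting(J6) = turnaround − burst = 38 − 9 = 29

29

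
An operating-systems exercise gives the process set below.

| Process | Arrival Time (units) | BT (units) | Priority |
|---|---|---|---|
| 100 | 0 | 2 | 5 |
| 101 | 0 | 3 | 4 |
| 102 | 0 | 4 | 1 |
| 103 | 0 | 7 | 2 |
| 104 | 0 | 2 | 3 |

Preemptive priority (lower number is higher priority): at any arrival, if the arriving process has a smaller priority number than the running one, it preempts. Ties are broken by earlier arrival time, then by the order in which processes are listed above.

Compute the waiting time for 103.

4

Schedule: | 102 0-4 | 103 4-11 | 104 11-13 | 101 13-16 | 100 16-18 |
Completion: 100=18  101=16  102=4  103=11  104=13
Turnaround (C−A): 100=18  101=16  102=4  103=11  104=13
Waiting(103) = turnaround − burst = 11 − 7 = 4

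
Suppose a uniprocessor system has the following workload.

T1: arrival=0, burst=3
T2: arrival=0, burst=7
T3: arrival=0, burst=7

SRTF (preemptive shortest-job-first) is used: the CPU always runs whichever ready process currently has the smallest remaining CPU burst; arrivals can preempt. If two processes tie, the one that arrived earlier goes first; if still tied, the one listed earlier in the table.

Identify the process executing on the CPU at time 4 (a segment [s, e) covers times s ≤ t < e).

T2

Schedule: | T1 0-3 | T2 3-10 | T3 10-17 |
Completion: T1=3  T2=10  T3=17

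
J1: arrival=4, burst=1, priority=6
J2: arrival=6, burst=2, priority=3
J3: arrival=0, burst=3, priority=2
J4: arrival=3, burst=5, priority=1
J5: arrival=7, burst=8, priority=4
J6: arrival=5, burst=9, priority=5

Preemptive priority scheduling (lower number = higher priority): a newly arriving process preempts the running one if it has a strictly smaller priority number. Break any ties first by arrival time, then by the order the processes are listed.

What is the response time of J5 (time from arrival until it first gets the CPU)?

3

Gantt: | J3 0-3 | J4 3-8 | J2 8-10 | J5 10-18 | J6 18-27 | J1 27-28 |
Completion: J1=28  J2=10  J3=3  J4=8  J5=18  J6=27
Response(J5) = first start − arrival = 10 − 7 = 3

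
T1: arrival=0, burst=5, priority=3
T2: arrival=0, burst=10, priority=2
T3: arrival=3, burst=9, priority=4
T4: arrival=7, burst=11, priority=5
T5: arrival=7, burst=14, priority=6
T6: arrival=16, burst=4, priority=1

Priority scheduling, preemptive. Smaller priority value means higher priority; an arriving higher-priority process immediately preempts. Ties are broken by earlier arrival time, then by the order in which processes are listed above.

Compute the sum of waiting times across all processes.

79

Timeline: | T2 0-10 | T1 10-15 | T3 15-16 | T6 16-20 | T3 20-28 | T4 28-39 | T5 39-53 |
Completion: T1=15  T2=10  T3=28  T4=39  T5=53  T6=20
Turnaround (C−A): T1=15  T2=10  T3=25  T4=32  T5=46  T6=4
Waiting = turnaround − burst: T1=10, T2=0, T3=16, T4=21, T5=32, T6=0
Total waiting = 10 + 0 + 16 + 21 + 32 + 0 = 79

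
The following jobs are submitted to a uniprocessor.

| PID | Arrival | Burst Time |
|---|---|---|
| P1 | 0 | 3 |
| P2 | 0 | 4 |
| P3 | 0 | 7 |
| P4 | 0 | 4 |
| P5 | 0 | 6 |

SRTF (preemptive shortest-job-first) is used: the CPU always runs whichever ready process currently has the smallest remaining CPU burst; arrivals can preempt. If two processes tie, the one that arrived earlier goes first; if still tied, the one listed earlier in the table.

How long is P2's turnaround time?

7

Schedule: | P1 0-3 | P2 3-7 | P4 7-11 | P5 11-17 | P3 17-24 |
Completion: P1=3  P2=7  P3=24  P4=11  P5=17
Turnaround (C−A): P1=3  P2=7  P3=24  P4=11  P5=17
Turnaround(P2) = completion − arrival = 7 − 0 = 7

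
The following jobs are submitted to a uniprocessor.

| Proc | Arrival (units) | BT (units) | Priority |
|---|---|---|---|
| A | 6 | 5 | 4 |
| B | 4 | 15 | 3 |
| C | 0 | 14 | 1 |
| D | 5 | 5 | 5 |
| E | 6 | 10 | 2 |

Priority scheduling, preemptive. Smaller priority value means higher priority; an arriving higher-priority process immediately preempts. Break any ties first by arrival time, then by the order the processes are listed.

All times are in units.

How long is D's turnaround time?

Schedule: | C 0-14 | E 14-24 | B 24-39 | A 39-44 | D 44-49 |
Completion: A=44  B=39  C=14  D=49  E=24
Turnaround (C−A): A=38  B=35  C=14  D=44  E=18
Turnaround(D) = completion − arrival = 49 − 5 = 44

44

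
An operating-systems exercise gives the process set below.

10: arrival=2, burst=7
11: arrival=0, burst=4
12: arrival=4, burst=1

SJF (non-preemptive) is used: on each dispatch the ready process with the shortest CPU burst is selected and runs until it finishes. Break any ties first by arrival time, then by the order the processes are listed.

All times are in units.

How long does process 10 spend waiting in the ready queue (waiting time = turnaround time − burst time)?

Gantt: | 11 0-4 | 12 4-5 | 10 5-12 |
Completion: 10=12  11=4  12=5
Waiting(10) = turnaround − burst = 10 − 7 = 3

3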